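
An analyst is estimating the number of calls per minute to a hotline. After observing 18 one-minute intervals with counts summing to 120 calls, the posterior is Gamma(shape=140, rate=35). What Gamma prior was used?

Gamma–Poisson conjugacy: posterior shape = α + Σxᵢ, posterior rate = β + n.
So α = 140 − 120 = 20 and β = 35 − 18 = 17.

Gamma(shape=20, rate=17)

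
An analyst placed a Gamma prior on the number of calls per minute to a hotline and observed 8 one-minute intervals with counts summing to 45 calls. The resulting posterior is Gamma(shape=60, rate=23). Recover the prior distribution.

Gamma(shape=15, rate=15)

A Gamma(α, β) prior (rate parametrization) on a Poisson rate with n observations summing to S gives posterior Gamma(α+S, β+n).
So α = 60 − 45 = 15 and β = 23 − 8 = 15.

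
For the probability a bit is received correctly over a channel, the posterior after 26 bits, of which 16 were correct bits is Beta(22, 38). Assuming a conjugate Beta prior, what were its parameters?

Beta(6, 28)

Beta is conjugate to the binomial likelihood: posterior = Beta(a+s, b+f).
So a = 22 − 16 = 6 and b = 38 − 10 = 28.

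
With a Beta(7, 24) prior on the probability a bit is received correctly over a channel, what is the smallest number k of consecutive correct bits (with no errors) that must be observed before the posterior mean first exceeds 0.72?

After k correct bits and 0 errors the posterior is Beta(7+k, 24), with mean (7+k)/(7+24+k).
Set (7+k)/(31+k) > 0.72 and solve: k > (0.72·31 − 7)/(1 − 0.72) = 54.714.
The smallest integer exceeding 54.714 is 55.

k = 55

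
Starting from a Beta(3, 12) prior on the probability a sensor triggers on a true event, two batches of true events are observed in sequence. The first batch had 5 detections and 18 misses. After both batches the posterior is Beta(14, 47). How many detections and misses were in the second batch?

Because Beta–binomial updating is additive in the counts, the combined data contributed (α_post−α_prior, β_post−β_prior) successes and failures.
Total across both batches: 14−3=11 detections, 47−12=35 misses.
Subtract the first batch: 11−5=6 detections and 35−18=17 misses.

6 detections and 17 misses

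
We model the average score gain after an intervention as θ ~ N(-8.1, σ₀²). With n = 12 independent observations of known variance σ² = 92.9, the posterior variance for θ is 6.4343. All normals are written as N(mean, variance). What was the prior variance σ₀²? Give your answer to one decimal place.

σ₀² = 38.1

For the Normal–Normal model with known σ², precisions add: τ_n = τ₀ + n/σ².
So 1/σ₀² = 1/6.4343 − 12/92.9 = 0.155417 − 0.129171 = 0.026246.
Hence σ₀² = 1/0.026246 ≈ 38.1.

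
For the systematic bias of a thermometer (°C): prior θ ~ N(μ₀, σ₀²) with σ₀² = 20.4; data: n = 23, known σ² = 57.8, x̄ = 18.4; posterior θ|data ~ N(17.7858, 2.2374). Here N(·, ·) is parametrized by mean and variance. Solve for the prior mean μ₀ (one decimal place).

The posterior mean is a precision-weighted average: μ_n = (τ₀μ₀ + τ_data·x̄)/(τ₀+τ_data), with τ₀=1/σ₀² and τ_data=n/σ².
Here τ₀ = 1/20.4 = 0.049020 and τ_data = 23/57.8 = 0.397924, so τ_n = 0.446944.
Rearranging for μ₀: μ₀ = (μ_n·τ_n − τ_data·x̄)/τ₀ = (17.7858·0.446944 − 0.397924·18.4) / 0.049020 = 0.627455/0.049020 ≈ 12.8.

μ₀ = 12.8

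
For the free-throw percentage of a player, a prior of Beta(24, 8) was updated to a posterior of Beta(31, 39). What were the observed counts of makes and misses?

A Beta(α, β) prior with s successes and f failures in binomial data gives a Beta(α+s, β+f) posterior.
Match parameters: s=31−24=7, f=39−8=31.

7 makes and 31 misses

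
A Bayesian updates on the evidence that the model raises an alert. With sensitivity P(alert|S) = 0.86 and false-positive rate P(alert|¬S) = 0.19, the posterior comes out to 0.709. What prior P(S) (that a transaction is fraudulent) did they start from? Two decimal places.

P(S) = 0.35

In odds form, posterior odds = prior odds × likelihood ratio, so prior odds = posterior odds ÷ LR.
Posterior odds = 0.709/(1−0.709) = 2.4364. LR = 0.86/0.19 = 4.5263.
Prior odds = 2.4364/4.5263 = 0.5383, so P(S) = 0.5383/(1+0.5383) ≈ 0.35.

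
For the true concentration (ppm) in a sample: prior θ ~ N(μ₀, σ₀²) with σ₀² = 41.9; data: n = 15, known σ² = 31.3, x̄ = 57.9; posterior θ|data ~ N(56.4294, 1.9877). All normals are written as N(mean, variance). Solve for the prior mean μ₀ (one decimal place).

The posterior mean is a precision-weighted average: μ_n = (τ₀μ₀ + τ_data·x̄)/(τ₀+τ_data), with τ₀=1/σ₀² and τ_data=n/σ².
Here τ₀ = 1/41.9 = 0.023866 and τ_data = 15/31.3 = 0.479233, so τ_n = 0.503099.
Rearranging for μ₀: μ₀ = (μ_n·τ_n − τ_data·x̄)/τ₀ = (56.4294·0.503099 − 0.479233·57.9) / 0.023866 = 0.641984/0.023866 ≈ 26.9.

μ₀ = 26.9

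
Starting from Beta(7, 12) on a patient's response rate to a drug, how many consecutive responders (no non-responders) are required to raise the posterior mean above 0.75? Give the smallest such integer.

After k responders and 0 non-responders the posterior is Beta(7+k, 12), with mean (7+k)/(7+12+k).
Set (7+k)/(19+k) > 0.75 and solve: k > (0.75·19 − 7)/(1 − 0.75) = 29.000.
The smallest integer exceeding 29.000 is 30, and checking k=30: (37)/(49) = 0.7551 > 0.75.

k = 30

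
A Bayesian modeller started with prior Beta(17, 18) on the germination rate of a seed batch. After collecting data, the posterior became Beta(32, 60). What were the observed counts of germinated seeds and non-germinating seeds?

15 germinated seeds and 42 non-germinating seeds

Under Beta–binomial conjugacy the posterior parameters are (a+s, b+f).
Match parameters: s=32−17=15, f=60−18=42.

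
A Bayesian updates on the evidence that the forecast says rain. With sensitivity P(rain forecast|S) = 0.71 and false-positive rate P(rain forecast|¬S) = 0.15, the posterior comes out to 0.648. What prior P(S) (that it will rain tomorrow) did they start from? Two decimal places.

P(S) = 0.28

Bayes' rule in odds form gives O(S|E) = O(S)·[P(E|S)/P(E|¬S)], hence O(S) = O(S|E)/LR.
Posterior odds = 0.648/(1−0.648) = 1.8409. LR = 0.71/0.15 = 4.7333.
Prior odds = 1.8409/4.7333 = 0.3889, so P(S) = 0.3889/(1+0.3889) ≈ 0.28.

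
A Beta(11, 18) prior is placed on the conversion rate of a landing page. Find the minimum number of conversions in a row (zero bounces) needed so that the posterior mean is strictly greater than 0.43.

k = 3

After k conversions and 0 bounces the posterior is Beta(11+k, 18), with mean (11+k)/(11+18+k).
Set (11+k)/(29+k) > 0.43 and solve: k > (0.43·29 − 11)/(1 − 0.43) = 2.579.
The smallest integer exceeding 2.579 is 3, and checking k=3: (14)/(32) = 0.4375 > 0.43.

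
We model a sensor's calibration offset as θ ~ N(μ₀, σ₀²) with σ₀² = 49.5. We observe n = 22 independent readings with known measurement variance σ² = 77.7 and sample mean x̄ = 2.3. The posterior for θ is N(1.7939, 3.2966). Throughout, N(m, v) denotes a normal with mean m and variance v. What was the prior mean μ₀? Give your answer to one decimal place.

With known observation variance, the Normal–Normal posterior has precision τ_n = τ₀ + n/σ² and mean μ_n = (τ₀μ₀ + (n/σ²)x̄)/τ_n.
Here τ₀ = 1/49.5 = 0.020202 and τ_data = 22/77.7 = 0.283140, so τ_n = 0.303342.
Rearranging for μ₀: μ₀ = (μ_n·τ_n − τ_data·x̄)/τ₀ = (1.7939·0.303342 − 0.283140·2.3) / 0.020202 = -0.107057/0.020202 ≈ -5.3.

μ₀ = -5.3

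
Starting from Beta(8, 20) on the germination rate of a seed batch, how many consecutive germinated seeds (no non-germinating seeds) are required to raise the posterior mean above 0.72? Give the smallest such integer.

After k germinated seeds and 0 non-germinating seeds the posterior is Beta(8+k, 20), with mean (8+k)/(8+20+k).
Set (8+k)/(28+k) > 0.72 and solve: k > (0.72·28 − 8)/(1 − 0.72) = 43.429.
The smallest integer exceeding 43.429 is 44, and checking k=44: (52)/(72) = 0.7222 > 0.72.

k = 44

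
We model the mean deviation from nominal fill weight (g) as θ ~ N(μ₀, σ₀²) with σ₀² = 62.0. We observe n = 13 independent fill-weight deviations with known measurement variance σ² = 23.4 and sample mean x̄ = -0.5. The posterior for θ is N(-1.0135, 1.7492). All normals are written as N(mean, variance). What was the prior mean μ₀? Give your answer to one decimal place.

μ₀ = -18.7

The posterior mean is a precision-weighted average: μ_n = (τ₀μ₀ + τ_data·x̄)/(τ₀+τ_data), with τ₀=1/σ₀² and τ_data=n/σ².
Here τ₀ = 1/62.0 = 0.016129 and τ_data = 13/23.4 = 0.555556, so τ_n = 0.571685.
Rearranging for μ₀: μ₀ = (μ_n·τ_n − τ_data·x̄)/τ₀ = (-1.0135·0.571685 − 0.555556·-0.5) / 0.016129 = -0.301625/0.016129 ≈ -18.7.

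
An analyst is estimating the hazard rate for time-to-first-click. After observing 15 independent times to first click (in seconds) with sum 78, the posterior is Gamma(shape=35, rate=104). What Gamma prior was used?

Gamma–exponential conjugacy: posterior shape = α + n, posterior rate = β + Σtᵢ.
So α = 35 − 15 = 20 and β = 104 − 78 = 26.

Gamma(shape=20, rate=26)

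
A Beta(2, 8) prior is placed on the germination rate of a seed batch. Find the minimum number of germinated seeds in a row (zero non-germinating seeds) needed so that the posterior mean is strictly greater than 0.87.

k = 52

After k germinated seeds and 0 non-germinating seeds the posterior is Beta(2+k, 8), with mean (2+k)/(2+8+k).
Set (2+k)/(10+k) > 0.87 and solve: k > (0.87·10 − 2)/(1 − 0.87) = 51.538.
The smallest integer exceeding 51.538 is 52, and checking k=52: (54)/(62) = 0.8710 > 0.87.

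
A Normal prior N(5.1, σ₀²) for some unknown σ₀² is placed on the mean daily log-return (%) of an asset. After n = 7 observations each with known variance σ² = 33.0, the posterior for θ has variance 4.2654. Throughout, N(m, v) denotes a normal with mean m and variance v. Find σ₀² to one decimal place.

σ₀² = 44.8

Posterior precision equals prior precision plus data precision: 1/σ_n² = 1/σ₀² + n/σ².
So 1/σ₀² = 1/4.2654 − 7/33.0 = 0.234445 − 0.212121 = 0.022324.
Hence σ₀² = 1/0.022324 ≈ 44.8.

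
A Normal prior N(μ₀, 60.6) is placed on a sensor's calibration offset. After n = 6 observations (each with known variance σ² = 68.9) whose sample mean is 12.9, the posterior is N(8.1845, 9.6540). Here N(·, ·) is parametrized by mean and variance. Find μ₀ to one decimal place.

The posterior mean is a precision-weighted average: μ_n = (τ₀μ₀ + τ_data·x̄)/(τ₀+τ_data), with τ₀=1/σ₀² and τ_data=n/σ².
Here τ₀ = 1/60.6 = 0.016502 and τ_data = 6/68.9 = 0.087083, so τ_n = 0.103585.
Rearranging for μ₀: μ₀ = (μ_n·τ_n − τ_data·x̄)/τ₀ = (8.1845·0.103585 − 0.087083·12.9) / 0.016502 = -0.275579/0.016502 ≈ -16.7.

μ₀ = -16.7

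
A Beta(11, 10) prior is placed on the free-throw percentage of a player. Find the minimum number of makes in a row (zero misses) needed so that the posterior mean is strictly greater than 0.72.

k = 15

After k makes and 0 misses the posterior is Beta(11+k, 10), with mean (11+k)/(11+10+k).
Set (11+k)/(21+k) > 0.72 and solve: k > (0.72·21 − 11)/(1 − 0.72) = 14.714.
The smallest integer exceeding 14.714 is 15, and checking k=15: (26)/(36) = 0.7222 > 0.72.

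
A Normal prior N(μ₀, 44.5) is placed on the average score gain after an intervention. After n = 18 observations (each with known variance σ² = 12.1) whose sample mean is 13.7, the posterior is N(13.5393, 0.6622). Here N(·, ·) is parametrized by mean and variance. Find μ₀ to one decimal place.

μ₀ = 2.9

The posterior mean is a precision-weighted average: μ_n = (τ₀μ₀ + τ_data·x̄)/(τ₀+τ_data), with τ₀=1/σ₀² and τ_data=n/σ².
Here τ₀ = 1/44.5 = 0.022472 and τ_data = 18/12.1 = 1.487603, so τ_n = 1.510075.
Rearranging for μ₀: μ₀ = (μ_n·τ_n − τ_data·x̄)/τ₀ = (13.5393·1.510075 − 1.487603·13.7) / 0.022472 = 0.065197/0.022472 ≈ 2.9.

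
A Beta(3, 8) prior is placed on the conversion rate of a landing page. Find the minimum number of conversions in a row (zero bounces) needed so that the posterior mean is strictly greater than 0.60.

k = 10

After k conversions and 0 bounces the posterior is Beta(3+k, 8), with mean (3+k)/(3+8+k).
Set (3+k)/(11+k) > 0.60 and solve: k > (0.60·11 − 3)/(1 − 0.60) = 9.000.
The smallest integer exceeding 9.000 is 10, and checking k=10: (13)/(21) = 0.6190 > 0.60.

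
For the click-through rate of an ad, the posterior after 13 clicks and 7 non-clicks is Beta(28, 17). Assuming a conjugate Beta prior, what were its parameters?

Under Beta–binomial conjugacy the posterior parameters are (α+s, β+f).
So α = 28 − 13 = 15 and β = 17 − 7 = 10.

Beta(15, 10)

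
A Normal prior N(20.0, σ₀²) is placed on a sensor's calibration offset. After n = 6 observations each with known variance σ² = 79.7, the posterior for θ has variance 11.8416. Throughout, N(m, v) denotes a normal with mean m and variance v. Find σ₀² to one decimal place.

For the Normal–Normal model with known σ², precisions add: τ_n = τ₀ + n/σ².
So 1/σ₀² = 1/11.8416 − 6/79.7 = 0.084448 − 0.075282 = 0.009166.
Hence σ₀² = 1/0.009166 ≈ 109.1.

σ₀² = 109.1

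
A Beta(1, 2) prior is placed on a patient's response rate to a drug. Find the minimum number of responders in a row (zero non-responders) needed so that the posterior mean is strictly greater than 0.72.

k = 5

After k responders and 0 non-responders the posterior is Beta(1+k, 2), with mean (1+k)/(1+2+k).
Set (1+k)/(3+k) > 0.72 and solve: k > (0.72·3 − 1)/(1 − 0.72) = 4.143.
The smallest integer exceeding 4.143 is 5, and checking k=5: (6)/(8) = 0.7500 > 0.72.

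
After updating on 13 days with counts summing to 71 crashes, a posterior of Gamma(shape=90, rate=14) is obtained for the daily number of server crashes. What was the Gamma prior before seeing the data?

A Gamma(α, β) prior (rate parametrization) on a Poisson rate with n observations summing to S gives posterior Gamma(α+S, β+n).
So α = 90 − 71 = 19 and β = 14 − 13 = 1.

Gamma(shape=19, rate=1)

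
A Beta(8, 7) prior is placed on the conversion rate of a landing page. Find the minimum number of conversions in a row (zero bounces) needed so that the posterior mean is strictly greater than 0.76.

After k conversions and 0 bounces the posterior is Beta(8+k, 7), with mean (8+k)/(8+7+k).
Set (8+k)/(15+k) > 0.76 and solve: k > (0.76·15 − 8)/(1 − 0.76) = 14.167.
The smallest integer exceeding 14.167 is 15.

k = 15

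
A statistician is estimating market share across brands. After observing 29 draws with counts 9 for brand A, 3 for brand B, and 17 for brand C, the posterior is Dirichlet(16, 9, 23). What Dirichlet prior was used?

Dirichlet(7, 6, 6)

For a Dirichlet(α) prior with multinomial counts c, the posterior is Dirichlet(α + c) componentwise.
Subtract each count from the matching posterior parameter: 16−9=7, 9−3=6, 23−17=6.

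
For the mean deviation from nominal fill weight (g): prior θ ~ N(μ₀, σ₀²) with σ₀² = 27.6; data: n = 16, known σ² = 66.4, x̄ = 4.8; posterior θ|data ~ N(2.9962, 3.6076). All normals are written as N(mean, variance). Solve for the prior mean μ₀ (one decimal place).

μ₀ = -9.0

The posterior mean is a precision-weighted average: μ_n = (τ₀μ₀ + τ_data·x̄)/(τ₀+τ_data), with τ₀=1/σ₀² and τ_data=n/σ².
Here τ₀ = 1/27.6 = 0.036232 and τ_data = 16/66.4 = 0.240964, so τ_n = 0.277196.
Rearranging for μ₀: μ₀ = (μ_n·τ_n − τ_data·x̄)/τ₀ = (2.9962·0.277196 − 0.240964·4.8) / 0.036232 = -0.326093/0.036232 ≈ -9.0.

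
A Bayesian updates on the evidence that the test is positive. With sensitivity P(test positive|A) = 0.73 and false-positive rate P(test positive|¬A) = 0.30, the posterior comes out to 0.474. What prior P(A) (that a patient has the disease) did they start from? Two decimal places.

Bayes' rule in odds form gives O(A|E) = O(A)·[P(E|A)/P(E|¬A)], hence O(A) = O(A|E)/LR.
Posterior odds = 0.474/(1−0.474) = 0.9011. LR = 0.73/0.30 = 2.4333.
Prior odds = 0.9011/2.4333 = 0.3703, so P(A) = 0.3703/(1+0.3703) ≈ 0.27.

P(A) = 0.27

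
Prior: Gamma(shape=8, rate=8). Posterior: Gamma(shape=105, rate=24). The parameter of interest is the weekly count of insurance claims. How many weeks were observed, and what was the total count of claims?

n = 16 weeks with total 97 claims

A Gamma(α, β) prior (rate parametrization) on a Poisson rate with n observations summing to S gives posterior Gamma(α+S, β+n).
Matching: Σxᵢ = 105 − 8 = 97 and n = 24 − 8 = 16.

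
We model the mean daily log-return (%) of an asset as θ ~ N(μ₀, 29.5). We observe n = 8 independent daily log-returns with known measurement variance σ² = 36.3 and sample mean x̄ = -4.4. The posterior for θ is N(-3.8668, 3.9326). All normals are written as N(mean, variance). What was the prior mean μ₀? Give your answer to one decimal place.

μ₀ = -0.4

With known observation variance, the Normal–Normal posterior has precision τ_n = τ₀ + n/σ² and mean μ_n = (τ₀μ₀ + (n/σ²)x̄)/τ_n.
Here τ₀ = 1/29.5 = 0.033898 and τ_data = 8/36.3 = 0.220386, so τ_n = 0.254284.
Rearranging for μ₀: μ₀ = (μ_n·τ_n − τ_data·x̄)/τ₀ = (-3.8668·0.254284 − 0.220386·-4.4) / 0.033898 = -0.013567/0.033898 ≈ -0.4.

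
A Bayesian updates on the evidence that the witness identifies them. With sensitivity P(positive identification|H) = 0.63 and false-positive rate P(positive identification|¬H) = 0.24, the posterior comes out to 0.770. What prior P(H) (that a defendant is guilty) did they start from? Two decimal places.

Bayes' rule in odds form gives O(H|E) = O(H)·[P(E|H)/P(E|¬H)], hence O(H) = O(H|E)/LR.
Posterior odds = 0.770/(1−0.770) = 3.3478. LR = 0.63/0.24 = 2.6250.
Prior odds = 3.3478/2.6250 = 1.2754, so P(H) = 1.2754/(1+1.2754) ≈ 0.56.

P(H) = 0.56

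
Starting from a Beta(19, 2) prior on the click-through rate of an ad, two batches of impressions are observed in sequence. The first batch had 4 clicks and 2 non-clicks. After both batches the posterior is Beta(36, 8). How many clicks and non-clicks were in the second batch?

Because Beta–binomial updating is additive in the counts, the combined data contributed (α_post−α_prior, β_post−β_prior) successes and failures.
Total across both batches: 36−19=17 clicks, 8−2=6 non-clicks.
Subtract the first batch: 17−4=13 clicks and 6−2=4 non-clicks.

13 clicks and 4 non-clicks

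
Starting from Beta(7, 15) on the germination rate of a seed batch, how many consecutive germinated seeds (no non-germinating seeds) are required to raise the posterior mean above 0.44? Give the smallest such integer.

After k germinated seeds and 0 non-germinating seeds the posterior is Beta(7+k, 15), with mean (7+k)/(7+15+k).
Set (7+k)/(22+k) > 0.44 and solve: k > (0.44·22 − 7)/(1 − 0.44) = 4.786.
The smallest integer exceeding 4.786 is 5, and checking k=5: (12)/(27) = 0.4444 > 0.44.

k = 5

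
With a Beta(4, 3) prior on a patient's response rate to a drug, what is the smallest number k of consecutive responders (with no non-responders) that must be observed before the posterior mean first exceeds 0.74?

After k responders and 0 non-responders the posterior is Beta(4+k, 3), with mean (4+k)/(4+3+k).
Set (4+k)/(7+k) > 0.74 and solve: k > (0.74·7 − 4)/(1 − 0.74) = 4.538.
The smallest integer exceeding 4.538 is 5, and checking k=5: (9)/(12) = 0.7500 > 0.74.

k = 5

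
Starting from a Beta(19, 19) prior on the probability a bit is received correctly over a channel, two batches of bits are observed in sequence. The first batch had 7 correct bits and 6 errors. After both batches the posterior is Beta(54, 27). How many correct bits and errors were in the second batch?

Sequential conjugate updates are equivalent to a single update on the pooled data, so total successes = posterior α − prior α and total failures = posterior β − prior β.
Total across both batches: 54−19=35 correct bits, 27−19=8 errors.
Subtract the first batch: 35−7=28 correct bits and 8−6=2 errors.

28 correct bits and 2 errors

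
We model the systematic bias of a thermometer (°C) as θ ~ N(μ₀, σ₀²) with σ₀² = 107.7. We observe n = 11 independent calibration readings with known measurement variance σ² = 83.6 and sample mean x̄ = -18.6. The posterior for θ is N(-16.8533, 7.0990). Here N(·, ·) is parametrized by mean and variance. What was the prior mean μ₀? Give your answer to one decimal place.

The posterior mean is a precision-weighted average: μ_n = (τ₀μ₀ + τ_data·x̄)/(τ₀+τ_data), with τ₀=1/σ₀² and τ_data=n/σ².
Here τ₀ = 1/107.7 = 0.009285 and τ_data = 11/83.6 = 0.131579, so τ_n = 0.140864.
Rearranging for μ₀: μ₀ = (μ_n·τ_n − τ_data·x̄)/τ₀ = (-16.8533·0.140864 − 0.131579·-18.6) / 0.009285 = 0.073346/0.009285 ≈ 7.9.

μ₀ = 7.9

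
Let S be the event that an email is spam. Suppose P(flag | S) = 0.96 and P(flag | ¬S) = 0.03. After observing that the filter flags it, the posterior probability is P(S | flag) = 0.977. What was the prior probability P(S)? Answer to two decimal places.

In odds form, posterior odds = prior odds × likelihood ratio, so prior odds = posterior odds ÷ LR.
Posterior odds = 0.977/(1−0.977) = 42.4783. LR = 0.96/0.03 = 32.0000.
Prior odds = 42.4783/32.0000 = 1.3274, so P(S) = 1.3274/(1+1.3274) ≈ 0.57.

P(S) = 0.57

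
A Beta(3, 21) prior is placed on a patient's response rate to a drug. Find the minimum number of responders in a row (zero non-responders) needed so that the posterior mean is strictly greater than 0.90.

k = 187

After k responders and 0 non-responders the posterior is Beta(3+k, 21), with mean (3+k)/(3+21+k).
Set (3+k)/(24+k) > 0.90 and solve: k > (0.90·24 − 3)/(1 − 0.90) = 186.000.
The smallest integer exceeding 186.000 is 187.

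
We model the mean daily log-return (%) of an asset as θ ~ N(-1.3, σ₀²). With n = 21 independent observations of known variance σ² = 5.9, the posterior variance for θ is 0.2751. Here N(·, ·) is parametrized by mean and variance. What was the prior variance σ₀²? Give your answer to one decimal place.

For the Normal–Normal model with known σ², precisions add: τ_n = τ₀ + n/σ².
So 1/σ₀² = 1/0.2751 − 21/5.9 = 3.635042 − 3.559322 = 0.075720.
Hence σ₀² = 1/0.075720 ≈ 13.2.

σ₀² = 13.2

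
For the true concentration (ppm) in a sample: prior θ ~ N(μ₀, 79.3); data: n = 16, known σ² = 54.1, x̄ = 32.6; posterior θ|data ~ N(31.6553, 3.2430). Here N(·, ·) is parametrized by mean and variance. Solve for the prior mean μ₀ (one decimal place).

μ₀ = 9.5

With known observation variance, the Normal–Normal posterior has precision τ_n = τ₀ + n/σ² and mean μ_n = (τ₀μ₀ + (n/σ²)x̄)/τ_n.
Here τ₀ = 1/79.3 = 0.012610 and τ_data = 16/54.1 = 0.295749, so τ_n = 0.308359.
Rearranging for μ₀: μ₀ = (μ_n·τ_n − τ_data·x̄)/τ₀ = (31.6553·0.308359 − 0.295749·32.6) / 0.012610 = 0.119779/0.012610 ≈ 9.5.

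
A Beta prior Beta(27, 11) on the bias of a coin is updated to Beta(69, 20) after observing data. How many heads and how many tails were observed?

Beta is conjugate to the binomial likelihood: posterior = Beta(α+s, β+f).
Match parameters: s=69−27=42, f=20−11=9.

42 heads and 9 tails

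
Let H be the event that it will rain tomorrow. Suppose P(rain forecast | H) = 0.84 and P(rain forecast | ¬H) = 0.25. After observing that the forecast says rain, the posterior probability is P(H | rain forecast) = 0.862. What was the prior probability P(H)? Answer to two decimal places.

In odds form, posterior odds = prior odds × likelihood ratio, so prior odds = posterior odds ÷ LR.
Posterior odds = 0.862/(1−0.862) = 6.2464. LR = 0.84/0.25 = 3.3600.
Prior odds = 6.2464/3.3600 = 1.8590, so P(H) = 1.8590/(1+1.8590) ≈ 0.65.

P(H) = 0.65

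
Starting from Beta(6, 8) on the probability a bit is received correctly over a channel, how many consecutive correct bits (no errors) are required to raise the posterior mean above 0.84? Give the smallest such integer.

k = 37

After k correct bits and 0 errors the posterior is Beta(6+k, 8), with mean (6+k)/(6+8+k).
Set (6+k)/(14+k) > 0.84 and solve: k > (0.84·14 − 6)/(1 − 0.84) = 36.000.
The smallest integer exceeding 36.000 is 37.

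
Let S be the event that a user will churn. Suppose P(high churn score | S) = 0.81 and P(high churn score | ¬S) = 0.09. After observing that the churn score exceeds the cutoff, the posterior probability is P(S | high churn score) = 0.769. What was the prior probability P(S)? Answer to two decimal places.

In odds form, posterior odds = prior odds × likelihood ratio, so prior odds = posterior odds ÷ LR.
Posterior odds = 0.769/(1−0.769) = 3.3290. LR = 0.81/0.09 = 9.0000.
Prior odds = 3.3290/9.0000 = 0.3699, so P(S) = 0.3699/(1+0.3699) ≈ 0.27.

P(S) = 0.27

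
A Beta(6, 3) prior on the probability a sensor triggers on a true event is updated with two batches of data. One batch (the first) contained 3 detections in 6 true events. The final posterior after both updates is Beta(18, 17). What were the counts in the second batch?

9 detections and 11 misses

Because Beta–binomial updating is additive in the counts, the combined data contributed (α_post−α_prior, β_post−β_prior) successes and failures.
Total across both batches: 18−6=12 detections, 17−3=14 misses.
Subtract the first batch: 12−3=9 detections and 14−3=11 misses.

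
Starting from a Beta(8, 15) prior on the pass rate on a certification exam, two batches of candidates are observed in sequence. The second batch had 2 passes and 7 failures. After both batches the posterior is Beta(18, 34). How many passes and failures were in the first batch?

Because Beta–binomial updating is additive in the counts, the combined data contributed (α_post−α_prior, β_post−β_prior) successes and failures.
Total across both batches: 18−8=10 passes, 34−15=19 failures.
Subtract the second batch: 10−2=8 passes and 19−7=12 failures.

8 passes and 12 failures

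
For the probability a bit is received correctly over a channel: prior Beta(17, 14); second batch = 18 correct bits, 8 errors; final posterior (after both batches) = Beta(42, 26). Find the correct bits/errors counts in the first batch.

Sequential conjugate updates are equivalent to a single update on the pooled data, so total successes = posterior α − prior α and total failures = posterior β − prior β.
Total across both batches: 42−17=25 correct bits, 26−14=12 errors.
Subtract the second batch: 25−18=7 correct bits and 12−8=4 errors.

7 correct bits and 4 errors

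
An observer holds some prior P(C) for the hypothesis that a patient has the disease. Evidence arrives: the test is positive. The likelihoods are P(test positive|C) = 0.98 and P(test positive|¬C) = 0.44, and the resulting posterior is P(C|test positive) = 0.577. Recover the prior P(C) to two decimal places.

P(C) = 0.38

Bayes' rule in odds form gives O(C|E) = O(C)·[P(E|C)/P(E|¬C)], hence O(C) = O(C|E)/LR.
Posterior odds = 0.577/(1−0.577) = 1.3641. LR = 0.98/0.44 = 2.2273.
Prior odds = 1.3641/2.2273 = 0.6124, so P(C) = 0.6124/(1+0.6124) ≈ 0.38.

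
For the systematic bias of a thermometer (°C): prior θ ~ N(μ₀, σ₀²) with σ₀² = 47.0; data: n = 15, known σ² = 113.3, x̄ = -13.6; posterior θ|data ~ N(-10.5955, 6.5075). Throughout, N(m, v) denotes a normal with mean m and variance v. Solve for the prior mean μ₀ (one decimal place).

μ₀ = 8.1

The posterior mean is a precision-weighted average: μ_n = (τ₀μ₀ + τ_data·x̄)/(τ₀+τ_data), with τ₀=1/σ₀² and τ_data=n/σ².
Here τ₀ = 1/47.0 = 0.021277 and τ_data = 15/113.3 = 0.132392, so τ_n = 0.153669.
Rearranging for μ₀: μ₀ = (μ_n·τ_n − τ_data·x̄)/τ₀ = (-10.5955·0.153669 − 0.132392·-13.6) / 0.021277 = 0.172331/0.021277 ≈ 8.1.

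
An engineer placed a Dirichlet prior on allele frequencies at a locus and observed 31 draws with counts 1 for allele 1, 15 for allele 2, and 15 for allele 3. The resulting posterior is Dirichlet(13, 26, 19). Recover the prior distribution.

For a Dirichlet(α) prior with multinomial counts c, the posterior is Dirichlet(α + c) componentwise.
Subtract each count from the matching posterior parameter: 13−1=12, 26−15=11, 19−15=4.

Dirichlet(12, 11, 4)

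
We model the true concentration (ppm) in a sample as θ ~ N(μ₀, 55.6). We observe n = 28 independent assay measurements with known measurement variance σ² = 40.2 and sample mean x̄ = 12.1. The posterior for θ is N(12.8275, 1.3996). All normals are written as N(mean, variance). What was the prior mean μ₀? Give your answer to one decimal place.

With known observation variance, the Normal–Normal posterior has precision τ_n = τ₀ + n/σ² and mean μ_n = (τ₀μ₀ + (n/σ²)x̄)/τ_n.
Here τ₀ = 1/55.6 = 0.017986 and τ_data = 28/40.2 = 0.696517, so τ_n = 0.714503.
Rearranging for μ₀: μ₀ = (μ_n·τ_n − τ_data·x̄)/τ₀ = (12.8275·0.714503 − 0.696517·12.1) / 0.017986 = 0.737432/0.017986 ≈ 41.0.

μ₀ = 41.0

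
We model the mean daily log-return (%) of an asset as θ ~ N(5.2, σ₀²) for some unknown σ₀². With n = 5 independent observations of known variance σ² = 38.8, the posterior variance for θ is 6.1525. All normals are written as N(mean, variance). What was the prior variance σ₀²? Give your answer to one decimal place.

For the Normal–Normal model with known σ², precisions add: τ_n = τ₀ + n/σ².
So 1/σ₀² = 1/6.1525 − 5/38.8 = 0.162536 − 0.128866 = 0.033670.
Hence σ₀² = 1/0.033670 ≈ 29.7.

σ₀² = 29.7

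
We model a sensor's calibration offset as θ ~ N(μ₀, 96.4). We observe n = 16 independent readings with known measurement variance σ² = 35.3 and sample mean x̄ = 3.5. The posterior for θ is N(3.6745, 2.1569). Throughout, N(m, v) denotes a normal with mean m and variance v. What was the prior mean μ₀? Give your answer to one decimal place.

μ₀ = 11.3

The posterior mean is a precision-weighted average: μ_n = (τ₀μ₀ + τ_data·x̄)/(τ₀+τ_data), with τ₀=1/σ₀² and τ_data=n/σ².
Here τ₀ = 1/96.4 = 0.010373 and τ_data = 16/35.3 = 0.453258, so τ_n = 0.463631.
Rearranging for μ₀: μ₀ = (μ_n·τ_n − τ_data·x̄)/τ₀ = (3.6745·0.463631 − 0.453258·3.5) / 0.010373 = 0.117209/0.010373 ≈ 11.3.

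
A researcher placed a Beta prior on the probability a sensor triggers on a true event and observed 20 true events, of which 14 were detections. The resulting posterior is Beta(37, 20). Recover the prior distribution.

Beta(23, 14)

Under Beta–binomial conjugacy the posterior parameters are (a+s, b+f).
Subtract the data counts: 37−14=23, 20−6=14.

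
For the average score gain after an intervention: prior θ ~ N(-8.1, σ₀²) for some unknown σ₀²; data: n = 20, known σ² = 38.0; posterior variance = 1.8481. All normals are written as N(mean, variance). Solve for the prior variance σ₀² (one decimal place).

σ₀² = 67.7

For the Normal–Normal model with known σ², precisions add: τ_n = τ₀ + n/σ².
So 1/σ₀² = 1/1.8481 − 20/38.0 = 0.541096 − 0.526316 = 0.014780.
Hence σ₀² = 1/0.014780 ≈ 67.7.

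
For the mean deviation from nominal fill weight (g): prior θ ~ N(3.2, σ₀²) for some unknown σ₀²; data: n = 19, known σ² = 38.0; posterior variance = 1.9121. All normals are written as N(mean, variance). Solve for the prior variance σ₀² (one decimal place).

σ₀² = 43.5

For the Normal–Normal model with known σ², precisions add: τ_n = τ₀ + n/σ².
So 1/σ₀² = 1/1.9121 − 19/38.0 = 0.522985 − 0.500000 = 0.022985.
Hence σ₀² = 1/0.022985 ≈ 43.5.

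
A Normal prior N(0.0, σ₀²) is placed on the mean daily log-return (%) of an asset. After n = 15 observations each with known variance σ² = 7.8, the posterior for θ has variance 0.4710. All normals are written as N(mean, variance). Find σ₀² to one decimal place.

Posterior precision equals prior precision plus data precision: 1/σ_n² = 1/σ₀² + n/σ².
So 1/σ₀² = 1/0.4710 − 15/7.8 = 2.123142 − 1.923077 = 0.200065.
Hence σ₀² = 1/0.200065 ≈ 5.0.

σ₀² = 5.0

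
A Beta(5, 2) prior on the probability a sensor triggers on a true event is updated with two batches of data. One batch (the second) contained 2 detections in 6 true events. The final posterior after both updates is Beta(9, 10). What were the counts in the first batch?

Sequential conjugate updates are equivalent to a single update on the pooled data, so total successes = posterior α − prior α and total failures = posterior β − prior β.
Total across both batches: 9−5=4 detections, 10−2=8 misses.
Subtract the second batch: 4−2=2 detections and 8−4=4 misses.

2 detections and 4 misses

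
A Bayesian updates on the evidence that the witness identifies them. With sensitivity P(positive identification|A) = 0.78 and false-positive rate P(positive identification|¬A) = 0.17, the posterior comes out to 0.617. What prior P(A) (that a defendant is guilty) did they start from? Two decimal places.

P(A) = 0.26

Bayes' rule in odds form gives O(A|E) = O(A)·[P(E|A)/P(E|¬A)], hence O(A) = O(A|E)/LR.
Posterior odds = 0.617/(1−0.617) = 1.6110. LR = 0.78/0.17 = 4.5882.
Prior odds = 1.6110/4.5882 = 0.3511, so P(A) = 0.3511/(1+0.3511) ≈ 0.26.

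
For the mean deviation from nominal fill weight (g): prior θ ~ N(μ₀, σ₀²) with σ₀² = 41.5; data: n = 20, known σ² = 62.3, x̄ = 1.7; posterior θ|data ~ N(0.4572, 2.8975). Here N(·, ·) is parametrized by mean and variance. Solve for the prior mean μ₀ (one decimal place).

μ₀ = -16.1

The posterior mean is a precision-weighted average: μ_n = (τ₀μ₀ + τ_data·x̄)/(τ₀+τ_data), with τ₀=1/σ₀² and τ_data=n/σ².
Here τ₀ = 1/41.5 = 0.024096 and τ_data = 20/62.3 = 0.321027, so τ_n = 0.345123.
Rearranging for μ₀: μ₀ = (μ_n·τ_n − τ_data·x̄)/τ₀ = (0.4572·0.345123 − 0.321027·1.7) / 0.024096 = -0.387956/0.024096 ≈ -16.1.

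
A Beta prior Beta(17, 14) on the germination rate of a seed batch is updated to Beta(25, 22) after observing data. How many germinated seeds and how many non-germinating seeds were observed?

8 germinated seeds and 8 non-germinating seeds

Beta is conjugate to the binomial likelihood: posterior = Beta(α+s, β+f).
So s = 25 − 17 = 8 and f = 22 − 14 = 8.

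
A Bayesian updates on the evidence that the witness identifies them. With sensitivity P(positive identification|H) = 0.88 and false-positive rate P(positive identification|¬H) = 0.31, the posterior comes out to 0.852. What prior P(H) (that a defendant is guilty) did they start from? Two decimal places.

P(H) = 0.67

Bayes' rule in odds form gives O(H|E) = O(H)·[P(E|H)/P(E|¬H)], hence O(H) = O(H|E)/LR.
Posterior odds = 0.852/(1−0.852) = 5.7568. LR = 0.88/0.31 = 2.8387.
Prior odds = 5.7568/2.8387 = 2.0280, so P(H) = 2.0280/(1+2.0280) ≈ 0.67.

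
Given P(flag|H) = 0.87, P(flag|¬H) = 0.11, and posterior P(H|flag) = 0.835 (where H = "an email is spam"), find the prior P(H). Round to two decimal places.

P(H) = 0.39

In odds form, posterior odds = prior odds × likelihood ratio, so prior odds = posterior odds ÷ LR.
Posterior odds = 0.835/(1−0.835) = 5.0606. LR = 0.87/0.11 = 7.9091.
Prior odds = 5.0606/7.9091 = 0.6398, so P(H) = 0.6398/(1+0.6398) ≈ 0.39.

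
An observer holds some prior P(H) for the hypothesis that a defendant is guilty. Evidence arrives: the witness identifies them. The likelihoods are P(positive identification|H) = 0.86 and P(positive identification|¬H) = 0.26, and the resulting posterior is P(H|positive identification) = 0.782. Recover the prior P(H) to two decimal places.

In odds form, posterior odds = prior odds × likelihood ratio, so prior odds = posterior odds ÷ LR.
Posterior odds = 0.782/(1−0.782) = 3.5872. LR = 0.86/0.26 = 3.3077.
Prior odds = 3.5872/3.3077 = 1.0845, so P(H) = 1.0845/(1+1.0845) ≈ 0.52.

P(H) = 0.52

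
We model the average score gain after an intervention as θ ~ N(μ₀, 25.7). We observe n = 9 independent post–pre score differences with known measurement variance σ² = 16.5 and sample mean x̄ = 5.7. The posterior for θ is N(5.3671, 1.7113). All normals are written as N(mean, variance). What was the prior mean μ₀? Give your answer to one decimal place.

μ₀ = 0.7

The posterior mean is a precision-weighted average: μ_n = (τ₀μ₀ + τ_data·x̄)/(τ₀+τ_data), with τ₀=1/σ₀² and τ_data=n/σ².
Here τ₀ = 1/25.7 = 0.038911 and τ_data = 9/16.5 = 0.545455, so τ_n = 0.584366.
Rearranging for μ₀: μ₀ = (μ_n·τ_n − τ_data·x̄)/τ₀ = (5.3671·0.584366 − 0.545455·5.7) / 0.038911 = 0.027257/0.038911 ≈ 0.7.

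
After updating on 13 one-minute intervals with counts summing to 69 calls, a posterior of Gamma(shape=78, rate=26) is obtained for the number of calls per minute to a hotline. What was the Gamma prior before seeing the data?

Gamma(shape=9, rate=13)

Gamma–Poisson conjugacy: posterior shape = α + Σxᵢ, posterior rate = β + n.
So α = 78 − 69 = 9 and β = 26 − 13 = 13.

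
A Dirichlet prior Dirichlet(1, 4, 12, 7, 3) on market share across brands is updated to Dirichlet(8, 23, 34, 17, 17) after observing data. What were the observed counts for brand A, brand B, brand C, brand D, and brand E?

counts (7, 19, 22, 10, 14)

For a Dirichlet(α) prior with multinomial counts c, the posterior is Dirichlet(α + c) componentwise.
Counts are posterior − prior componentwise: 8−1=7, 23−4=19, 34−12=22, 17−7=10, 17−3=14.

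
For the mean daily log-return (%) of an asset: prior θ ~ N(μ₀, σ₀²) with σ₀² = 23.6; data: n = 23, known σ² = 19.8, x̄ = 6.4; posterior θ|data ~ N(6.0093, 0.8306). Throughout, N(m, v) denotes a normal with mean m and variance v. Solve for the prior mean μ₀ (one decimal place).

With known observation variance, the Normal–Normal posterior has precision τ_n = τ₀ + n/σ² and mean μ_n = (τ₀μ₀ + (n/σ²)x̄)/τ_n.
Here τ₀ = 1/23.6 = 0.042373 and τ_data = 23/19.8 = 1.161616, so τ_n = 1.203989.
Rearranging for μ₀: μ₀ = (μ_n·τ_n − τ_data·x̄)/τ₀ = (6.0093·1.203989 − 1.161616·6.4) / 0.042373 = -0.199211/0.042373 ≈ -4.7.

μ₀ = -4.7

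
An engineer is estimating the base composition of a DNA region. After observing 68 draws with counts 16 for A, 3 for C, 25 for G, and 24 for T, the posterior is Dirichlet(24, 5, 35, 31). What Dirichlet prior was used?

For a Dirichlet(α) prior with multinomial counts c, the posterior is Dirichlet(α + c) componentwise.
Subtract each count from the matching posterior parameter: 24−16=8, 5−3=2, 35−25=10, 31−24=7.

Dirichlet(8, 2, 10, 7)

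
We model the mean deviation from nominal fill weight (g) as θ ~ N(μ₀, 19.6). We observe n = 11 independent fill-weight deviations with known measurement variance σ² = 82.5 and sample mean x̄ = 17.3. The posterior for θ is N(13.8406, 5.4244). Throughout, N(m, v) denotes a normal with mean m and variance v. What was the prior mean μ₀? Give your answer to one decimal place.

The posterior mean is a precision-weighted average: μ_n = (τ₀μ₀ + τ_data·x̄)/(τ₀+τ_data), with τ₀=1/σ₀² and τ_data=n/σ².
Here τ₀ = 1/19.6 = 0.051020 and τ_data = 11/82.5 = 0.133333, so τ_n = 0.184353.
Rearranging for μ₀: μ₀ = (μ_n·τ_n − τ_data·x̄)/τ₀ = (13.8406·0.184353 − 0.133333·17.3) / 0.051020 = 0.244895/0.051020 ≈ 4.8.

μ₀ = 4.8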